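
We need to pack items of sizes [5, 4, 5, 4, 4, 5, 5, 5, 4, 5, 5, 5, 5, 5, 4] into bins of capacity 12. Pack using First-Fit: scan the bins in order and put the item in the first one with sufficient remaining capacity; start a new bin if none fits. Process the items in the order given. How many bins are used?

8

Put 5 in bin 1; 7 remain.
Put 4 in bin 1; 3 remain.
Put 5 in bin 2; 7 remain.
Put 4 in bin 2; 3 remain.
Put 4 in bin 3; 8 remain.
Put 5 in bin 3; 3 remain.
Put 5 in bin 4; 7 remain.
Put 5 in bin 4; 2 remain.
Put 4 in bin 5; 8 remain.
Put 5 in bin 5; 3 remain.
Put 5 in bin 6; 7 remain.
Put 5 in bin 6; 2 remain.
Put 5 in bin 7; 7 remain.
Put 5 in bin 7; 2 remain.
Put 4 in bin 8; 8 remain.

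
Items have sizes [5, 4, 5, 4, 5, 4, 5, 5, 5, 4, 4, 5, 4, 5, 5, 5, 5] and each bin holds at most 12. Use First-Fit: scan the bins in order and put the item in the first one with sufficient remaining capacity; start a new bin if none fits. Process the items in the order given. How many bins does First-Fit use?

9

5 → bin 1 (remaining 7)
4 → bin 1 (remaining 3)
5 → bin 2 (remaining 7)
4 → bin 2 (remaining 3)
5 → bin 3 (remaining 7)
4 → bin 3 (remaining 3)
5 → bin 4 (remaining 7)
5 → bin 4 (remaining 2)
5 → bin 5 (remaining 7)
4 → bin 5 (remaining 3)
4 → bin 6 (remaining 8)
5 → bin 6 (remaining 3)
4 → bin 7 (remaining 8)
5 → bin 7 (remaining 3)
5 → bin 8 (remaining 7)
5 → bin 8 (remaining 2)
5 → bin 9 (remaining 7)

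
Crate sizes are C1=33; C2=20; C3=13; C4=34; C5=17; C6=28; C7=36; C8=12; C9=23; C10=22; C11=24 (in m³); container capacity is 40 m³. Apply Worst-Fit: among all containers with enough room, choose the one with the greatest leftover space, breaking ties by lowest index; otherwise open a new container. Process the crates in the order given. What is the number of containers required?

9

Put C1 (33 m³) in container 1; 7 m³ remain.
Put C2 (20 m³) in container 2; 20 m³ remain.
Put C3 (13 m³) in container 2; 7 m³ remain.
Put C4 (34 m³) in container 3; 6 m³ remain.
Put C5 (17 m³) in container 4; 23 m³ remain.
Put C6 (28 m³) in container 5; 12 m³ remain.
Put C7 (36 m³) in container 6; 4 m³ remain.
Put C8 (12 m³) in container 4; 11 m³ remain.
Put C9 (23 m³) in container 7; 17 m³ remain.
Put C10 (22 m³) in container 8; 18 m³ remain.
Put C11 (24 m³) in container 9; 16 m³ remain.
Final containers: [33] [20,13] [34] [17,12] [28] [36] [23] [22] [24].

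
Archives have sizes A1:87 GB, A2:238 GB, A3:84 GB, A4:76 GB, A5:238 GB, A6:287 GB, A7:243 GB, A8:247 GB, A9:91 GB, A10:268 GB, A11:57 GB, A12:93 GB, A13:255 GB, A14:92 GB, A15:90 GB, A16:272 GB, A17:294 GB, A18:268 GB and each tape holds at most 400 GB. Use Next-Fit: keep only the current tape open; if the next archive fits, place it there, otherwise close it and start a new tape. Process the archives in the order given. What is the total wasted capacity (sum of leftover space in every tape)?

tape 1: place A1 (87 GB), 313 GB left
tape 1: place A2 (238 GB), 75 GB left
tape 2: place A3 (84 GB), 316 GB left
tape 2: place A4 (76 GB), 240 GB left
tape 2: place A5 (238 GB), 2 GB left
tape 3: place A6 (287 GB), 113 GB left
tape 4: place A7 (243 GB), 157 GB left
tape 5: place A8 (247 GB), 153 GB left
tape 5: place A9 (91 GB), 62 GB left
tape 6: place A10 (268 GB), 132 GB left
tape 6: place A11 (57 GB), 75 GB left
tape 7: place A12 (93 GB), 307 GB left
tape 7: place A13 (255 GB), 52 GB left
tape 8: place A14 (92 GB), 308 GB left
tape 8: place A15 (90 GB), 218 GB left
tape 9: place A16 (272 GB), 128 GB left
tape 10: place A17 (294 GB), 106 GB left
tape 11: place A18 (268 GB), 132 GB left
11 tapes × 400 GB = 4400 GB; used 3280 GB; unused 1120 GB.

1120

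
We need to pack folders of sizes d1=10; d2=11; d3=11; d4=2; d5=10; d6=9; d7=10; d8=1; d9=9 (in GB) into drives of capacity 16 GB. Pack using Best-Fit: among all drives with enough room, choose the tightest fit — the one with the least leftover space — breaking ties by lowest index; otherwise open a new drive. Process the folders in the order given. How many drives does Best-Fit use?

Put d1 (10 GB) in drive 1; 6 GB remain.
Put d2 (11 GB) in drive 2; 5 GB remain.
Put d3 (11 GB) in drive 3; 5 GB remain.
Put d4 (2 GB) in drive 2; 3 GB remain.
Put d5 (10 GB) in drive 4; 6 GB remain.
Put d6 (9 GB) in drive 5; 7 GB remain.
Put d7 (10 GB) in drive 6; 6 GB remain.
Put d8 (1 GB) in drive 2; 2 GB remain.
Put d9 (9 GB) in drive 7; 7 GB remain.
Final drives: [10] [11,2,1] [11] [10] [9] [10] [9].

7 drives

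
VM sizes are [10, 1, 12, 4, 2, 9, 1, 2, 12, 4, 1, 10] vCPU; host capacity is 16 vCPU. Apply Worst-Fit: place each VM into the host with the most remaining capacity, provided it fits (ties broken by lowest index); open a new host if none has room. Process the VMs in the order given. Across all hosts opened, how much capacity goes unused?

12

host 1: place 10 vCPU, 6 vCPU left
host 1: place 1 vCPU, 5 vCPU left
host 2: place 12 vCPU, 4 vCPU left
host 1: place 4 vCPU, 1 vCPU left
host 2: place 2 vCPU, 2 vCPU left
host 3: place 9 vCPU, 7 vCPU left
host 3: place 1 vCPU, 6 vCPU left
host 3: place 2 vCPU, 4 vCPU left
host 4: place 12 vCPU, 4 vCPU left
host 3: place 4 vCPU, 0 vCPU left
host 4: place 1 vCPU, 3 vCPU left
host 5: place 10 vCPU, 6 vCPU left
5 hosts × 16 vCPU = 80 vCPU; used 68 vCPU; unused 12 vCPU.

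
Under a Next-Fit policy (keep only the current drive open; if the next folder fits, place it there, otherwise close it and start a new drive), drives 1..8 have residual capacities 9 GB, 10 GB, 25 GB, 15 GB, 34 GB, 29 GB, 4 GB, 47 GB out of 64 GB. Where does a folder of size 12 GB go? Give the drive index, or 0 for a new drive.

8

Next-Fit only looks at drive 8, which has 47 GB free.
12 GB fits there.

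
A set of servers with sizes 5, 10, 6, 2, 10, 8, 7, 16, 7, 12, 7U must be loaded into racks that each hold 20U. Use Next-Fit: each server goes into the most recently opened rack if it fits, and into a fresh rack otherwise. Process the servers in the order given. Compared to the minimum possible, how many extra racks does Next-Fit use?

1

Next-Fit: [5,10] [6,2,10] [8,7] [16] [7,12] [7] → 6 racks.
Total size 90U; any packing needs at least ⌈90/20⌉ = 5 racks.
An optimal packing achieves that bound: [16,2] [12,8] [10,10] [7,7,6] [7,5] → 5 racks.
Excess: 6 − 5 = 1.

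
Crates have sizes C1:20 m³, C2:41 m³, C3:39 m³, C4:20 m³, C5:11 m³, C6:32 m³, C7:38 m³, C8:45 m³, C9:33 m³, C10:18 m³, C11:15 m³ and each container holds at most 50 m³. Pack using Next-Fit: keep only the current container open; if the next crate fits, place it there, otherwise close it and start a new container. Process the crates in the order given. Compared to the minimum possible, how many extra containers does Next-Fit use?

2

Next-Fit: [20] [41] [39] [20,11] [32] [38] [45] [33] [18,15] → 9 containers.
Total size 312 m³; any packing needs at least ⌈312/50⌉ = 7 containers.
An optimal packing achieves that bound: [45] [41] [39,11] [38] [33,15] [32,18] [20,20] → 7 containers.
Excess: 9 − 7 = 2.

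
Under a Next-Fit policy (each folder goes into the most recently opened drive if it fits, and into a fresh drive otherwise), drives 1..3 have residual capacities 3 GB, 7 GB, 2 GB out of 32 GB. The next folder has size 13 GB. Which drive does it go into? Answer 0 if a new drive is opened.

0

Next-Fit only looks at drive 3, which has 2 GB free.
13 GB does not fit, so a new drive is opened.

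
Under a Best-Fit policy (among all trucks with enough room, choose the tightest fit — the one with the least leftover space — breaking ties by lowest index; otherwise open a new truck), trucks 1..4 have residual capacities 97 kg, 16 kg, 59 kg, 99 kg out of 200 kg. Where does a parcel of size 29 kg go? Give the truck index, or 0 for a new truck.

Trucks with room: truck 1 (97 kg), truck 3 (59 kg), truck 4 (99 kg).
Tightest fit is truck 3 with 59 kg free.

3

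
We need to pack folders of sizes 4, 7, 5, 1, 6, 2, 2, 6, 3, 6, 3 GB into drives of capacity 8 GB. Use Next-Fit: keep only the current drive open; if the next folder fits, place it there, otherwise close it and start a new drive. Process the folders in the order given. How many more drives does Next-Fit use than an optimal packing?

2

Next-Fit: [4] [7] [5,1] [6,2] [2,6] [3] [6] [3] → 8 drives.
Total size 45 GB; any packing needs at least ⌈45/8⌉ = 6 drives.
An optimal packing achieves that bound: [7,1] [6,2] [6,2] [6] [5,3] [4,3] → 6 drives.
Excess: 8 − 6 = 2.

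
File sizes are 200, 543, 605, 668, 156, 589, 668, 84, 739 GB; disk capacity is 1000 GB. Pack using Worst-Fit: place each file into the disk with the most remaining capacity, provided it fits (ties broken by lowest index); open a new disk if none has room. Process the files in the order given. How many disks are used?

6 disks

Put 200 GB in disk 1; 800 GB remain.
Put 543 GB in disk 1; 257 GB remain.
Put 605 GB in disk 2; 395 GB remain.
Put 668 GB in disk 3; 332 GB remain.
Put 156 GB in disk 2; 239 GB remain.
Put 589 GB in disk 4; 411 GB remain.
Put 668 GB in disk 5; 332 GB remain.
Put 84 GB in disk 4; 327 GB remain.
Put 739 GB in disk 6; 261 GB remain.
Final disks: [200,543] [605,156] [668] [589,84] [668] [739].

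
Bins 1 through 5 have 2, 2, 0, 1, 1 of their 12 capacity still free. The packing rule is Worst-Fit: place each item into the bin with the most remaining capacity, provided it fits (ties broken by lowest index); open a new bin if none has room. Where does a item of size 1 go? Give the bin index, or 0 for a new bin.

Bins with room: bin 1 (2), bin 2 (2), bin 4 (1), bin 5 (1).
Most room is bin 1 with 2 free.

1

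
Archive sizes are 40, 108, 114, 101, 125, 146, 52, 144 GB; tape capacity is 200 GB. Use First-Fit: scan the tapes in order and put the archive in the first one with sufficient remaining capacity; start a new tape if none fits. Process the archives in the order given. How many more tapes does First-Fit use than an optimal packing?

0

First-Fit: [40,108,52] [114] [101] [125] [146] [144] → 6 tapes.
6 archives exceed 100 GB (half the capacity), and no two of those can share a tape, so at least 6 tapes are needed.
So 6 is already optimal.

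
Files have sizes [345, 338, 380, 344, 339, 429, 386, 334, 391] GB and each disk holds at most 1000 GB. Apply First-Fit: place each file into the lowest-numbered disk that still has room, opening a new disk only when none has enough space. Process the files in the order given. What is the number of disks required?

345 GB → disk 1 (remaining 655 GB)
338 GB → disk 1 (remaining 317 GB)
380 GB → disk 2 (remaining 620 GB)
344 GB → disk 2 (remaining 276 GB)
339 GB → disk 3 (remaining 661 GB)
429 GB → disk 3 (remaining 232 GB)
386 GB → disk 4 (remaining 614 GB)
334 GB → disk 4 (remaining 280 GB)
391 GB → disk 5 (remaining 609 GB)
Final disks: [345,338] [380,344] [339,429] [386,334] [391].

5 disks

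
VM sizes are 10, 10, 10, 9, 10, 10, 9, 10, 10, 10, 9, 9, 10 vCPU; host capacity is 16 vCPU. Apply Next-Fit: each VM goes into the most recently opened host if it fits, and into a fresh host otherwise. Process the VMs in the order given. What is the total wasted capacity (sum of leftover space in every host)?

82

host 1: place 10 vCPU, 6 vCPU left
host 2: place 10 vCPU, 6 vCPU left
host 3: place 10 vCPU, 6 vCPU left
host 4: place 9 vCPU, 7 vCPU left
host 5: place 10 vCPU, 6 vCPU left
host 6: place 10 vCPU, 6 vCPU left
host 7: place 9 vCPU, 7 vCPU left
host 8: place 10 vCPU, 6 vCPU left
host 9: place 10 vCPU, 6 vCPU left
host 10: place 10 vCPU, 6 vCPU left
host 11: place 9 vCPU, 7 vCPU left
host 12: place 9 vCPU, 7 vCPU left
host 13: place 10 vCPU, 6 vCPU left
13 hosts × 16 vCPU = 208 vCPU; used 126 vCPU; unused 82 vCPU.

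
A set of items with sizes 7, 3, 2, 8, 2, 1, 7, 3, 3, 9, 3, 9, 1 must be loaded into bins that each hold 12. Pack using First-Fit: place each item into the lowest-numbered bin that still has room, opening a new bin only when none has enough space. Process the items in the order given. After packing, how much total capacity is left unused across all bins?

7 → bin 1 (remaining 5)
3 → bin 1 (remaining 2)
2 → bin 1 (remaining 0)
8 → bin 2 (remaining 4)
2 → bin 2 (remaining 2)
1 → bin 2 (remaining 1)
7 → bin 3 (remaining 5)
3 → bin 3 (remaining 2)
3 → bin 4 (remaining 9)
9 → bin 4 (remaining 0)
3 → bin 5 (remaining 9)
9 → bin 5 (remaining 0)
1 → bin 2 (remaining 0)
5 bins × 12 = 60; used 58; unused 2.

2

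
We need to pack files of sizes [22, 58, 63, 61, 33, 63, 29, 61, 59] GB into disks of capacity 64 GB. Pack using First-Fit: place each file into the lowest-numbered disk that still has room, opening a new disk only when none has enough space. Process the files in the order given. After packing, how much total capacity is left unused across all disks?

63

disk 1: place 22 GB, 42 GB left
disk 2: place 58 GB, 6 GB left
disk 3: place 63 GB, 1 GB left
disk 4: place 61 GB, 3 GB left
disk 1: place 33 GB, 9 GB left
disk 5: place 63 GB, 1 GB left
disk 6: place 29 GB, 35 GB left
disk 7: place 61 GB, 3 GB left
disk 8: place 59 GB, 5 GB left
8 disks × 64 GB = 512 GB; used 449 GB; unused 63 GB.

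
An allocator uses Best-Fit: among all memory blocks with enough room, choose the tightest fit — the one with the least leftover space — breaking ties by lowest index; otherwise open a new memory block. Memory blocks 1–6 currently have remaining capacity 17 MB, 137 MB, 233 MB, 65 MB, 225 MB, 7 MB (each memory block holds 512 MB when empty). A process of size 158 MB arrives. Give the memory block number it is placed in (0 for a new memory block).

5

Memory blocks with room: memory block 3 (233 MB), memory block 5 (225 MB).
Tightest fit is memory block 5 with 225 MB free.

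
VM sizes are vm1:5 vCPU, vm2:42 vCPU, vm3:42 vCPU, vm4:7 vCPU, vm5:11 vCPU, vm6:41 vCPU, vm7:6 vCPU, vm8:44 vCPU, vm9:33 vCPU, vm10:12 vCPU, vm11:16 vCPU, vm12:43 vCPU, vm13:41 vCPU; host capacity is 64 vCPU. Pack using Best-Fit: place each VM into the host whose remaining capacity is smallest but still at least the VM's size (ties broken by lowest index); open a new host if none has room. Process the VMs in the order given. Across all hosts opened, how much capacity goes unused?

105

host 1: place vm1 (5 vCPU), 59 vCPU left
host 1: place vm2 (42 vCPU), 17 vCPU left
host 2: place vm3 (42 vCPU), 22 vCPU left
host 1: place vm4 (7 vCPU), 10 vCPU left
host 2: place vm5 (11 vCPU), 11 vCPU left
host 3: place vm6 (41 vCPU), 23 vCPU left
host 1: place vm7 (6 vCPU), 4 vCPU left
host 4: place vm8 (44 vCPU), 20 vCPU left
host 5: place vm9 (33 vCPU), 31 vCPU left
host 4: place vm10 (12 vCPU), 8 vCPU left
host 3: place vm11 (16 vCPU), 7 vCPU left
host 6: place vm12 (43 vCPU), 21 vCPU left
host 7: place vm13 (41 vCPU), 23 vCPU left
7 hosts × 64 vCPU = 448 vCPU; used 343 vCPU; unused 105 vCPU.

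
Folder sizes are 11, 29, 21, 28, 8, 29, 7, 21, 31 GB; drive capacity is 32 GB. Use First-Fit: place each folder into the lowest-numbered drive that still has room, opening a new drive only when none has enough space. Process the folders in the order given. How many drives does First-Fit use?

7 drives

drive 1: place 11 GB, 21 GB left
drive 2: place 29 GB, 3 GB left
drive 1: place 21 GB, 0 GB left
drive 3: place 28 GB, 4 GB left
drive 4: place 8 GB, 24 GB left
drive 5: place 29 GB, 3 GB left
drive 4: place 7 GB, 17 GB left
drive 6: place 21 GB, 11 GB left
drive 7: place 31 GB, 1 GB left
Final drives: [11,21] [29] [28] [8,7] [29] [21] [31].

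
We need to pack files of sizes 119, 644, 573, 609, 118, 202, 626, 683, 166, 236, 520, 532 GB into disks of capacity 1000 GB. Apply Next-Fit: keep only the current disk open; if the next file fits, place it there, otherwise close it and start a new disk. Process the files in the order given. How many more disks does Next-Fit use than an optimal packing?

0

Next-Fit: [119,644] [573] [609,118,202] [626] [683,166] [236,520] [532] → 7 disks.
7 files exceed 500 GB (half the capacity), and no two of those can share a disk, so at least 7 disks are needed.
So 7 is already optimal.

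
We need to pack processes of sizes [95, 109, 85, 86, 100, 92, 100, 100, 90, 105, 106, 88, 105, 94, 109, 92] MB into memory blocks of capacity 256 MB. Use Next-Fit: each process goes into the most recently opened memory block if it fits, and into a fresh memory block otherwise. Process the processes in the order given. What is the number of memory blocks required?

Put 95 MB in memory block 1; 161 MB remain.
Put 109 MB in memory block 1; 52 MB remain.
Put 85 MB in memory block 2; 171 MB remain.
Put 86 MB in memory block 2; 85 MB remain.
Put 100 MB in memory block 3; 156 MB remain.
Put 92 MB in memory block 3; 64 MB remain.
Put 100 MB in memory block 4; 156 MB remain.
Put 100 MB in memory block 4; 56 MB remain.
Put 90 MB in memory block 5; 166 MB remain.
Put 105 MB in memory block 5; 61 MB remain.
Put 106 MB in memory block 6; 150 MB remain.
Put 88 MB in memory block 6; 62 MB remain.
Put 105 MB in memory block 7; 151 MB remain.
Put 94 MB in memory block 7; 57 MB remain.
Put 109 MB in memory block 8; 147 MB remain.
Put 92 MB in memory block 8; 55 MB remain.

8 memory blocks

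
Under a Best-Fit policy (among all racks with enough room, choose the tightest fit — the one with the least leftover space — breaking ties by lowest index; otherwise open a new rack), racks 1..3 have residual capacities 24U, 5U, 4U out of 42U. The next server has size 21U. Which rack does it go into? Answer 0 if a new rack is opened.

Racks with room: rack 1 (24U).
Tightest fit is rack 1 with 24U free.

1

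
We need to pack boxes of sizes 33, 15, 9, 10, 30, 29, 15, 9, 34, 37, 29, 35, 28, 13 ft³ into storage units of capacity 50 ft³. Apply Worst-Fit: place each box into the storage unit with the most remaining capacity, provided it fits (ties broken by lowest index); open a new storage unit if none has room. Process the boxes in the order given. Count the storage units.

storage unit 1: place 33 ft³, 17 ft³ left
storage unit 1: place 15 ft³, 2 ft³ left
storage unit 2: place 9 ft³, 41 ft³ left
storage unit 2: place 10 ft³, 31 ft³ left
storage unit 2: place 30 ft³, 1 ft³ left
storage unit 3: place 29 ft³, 21 ft³ left
storage unit 3: place 15 ft³, 6 ft³ left
storage unit 4: place 9 ft³, 41 ft³ left
storage unit 4: place 34 ft³, 7 ft³ left
storage unit 5: place 37 ft³, 13 ft³ left
storage unit 6: place 29 ft³, 21 ft³ left
storage unit 7: place 35 ft³, 15 ft³ left
storage unit 8: place 28 ft³, 22 ft³ left
storage unit 8: place 13 ft³, 9 ft³ left

8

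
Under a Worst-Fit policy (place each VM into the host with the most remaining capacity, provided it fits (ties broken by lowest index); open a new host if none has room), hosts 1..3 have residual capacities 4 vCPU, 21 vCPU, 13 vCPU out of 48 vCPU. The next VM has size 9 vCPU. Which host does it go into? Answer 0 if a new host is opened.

Hosts with room: host 2 (21 vCPU), host 3 (13 vCPU).
Most room is host 2 with 21 vCPU free.

2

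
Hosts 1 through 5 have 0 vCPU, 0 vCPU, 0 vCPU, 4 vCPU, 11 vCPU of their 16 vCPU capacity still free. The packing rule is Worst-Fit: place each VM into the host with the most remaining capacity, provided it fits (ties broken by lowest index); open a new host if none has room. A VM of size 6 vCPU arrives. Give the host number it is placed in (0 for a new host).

5

Hosts with room: host 5 (11 vCPU).
Most room is host 5 with 11 vCPU free.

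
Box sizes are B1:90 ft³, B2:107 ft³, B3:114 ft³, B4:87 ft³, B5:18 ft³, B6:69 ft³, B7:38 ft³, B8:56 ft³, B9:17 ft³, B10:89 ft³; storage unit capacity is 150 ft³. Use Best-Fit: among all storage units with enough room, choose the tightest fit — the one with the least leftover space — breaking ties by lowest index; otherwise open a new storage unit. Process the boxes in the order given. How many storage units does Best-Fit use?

6 storage units

Put B1 (90 ft³) in storage unit 1; 60 ft³ remain.
Put B2 (107 ft³) in storage unit 2; 43 ft³ remain.
Put B3 (114 ft³) in storage unit 3; 36 ft³ remain.
Put B4 (87 ft³) in storage unit 4; 63 ft³ remain.
Put B5 (18 ft³) in storage unit 3; 18 ft³ remain.
Put B6 (69 ft³) in storage unit 5; 81 ft³ remain.
Put B7 (38 ft³) in storage unit 2; 5 ft³ remain.
Put B8 (56 ft³) in storage unit 1; 4 ft³ remain.
Put B9 (17 ft³) in storage unit 3; 1 ft³ remain.
Put B10 (89 ft³) in storage unit 6; 61 ft³ remain.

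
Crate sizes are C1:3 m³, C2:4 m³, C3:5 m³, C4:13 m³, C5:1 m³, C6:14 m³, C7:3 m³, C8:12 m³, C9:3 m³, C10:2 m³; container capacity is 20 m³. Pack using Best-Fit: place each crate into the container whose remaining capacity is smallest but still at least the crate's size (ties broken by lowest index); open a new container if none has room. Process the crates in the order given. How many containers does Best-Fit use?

C1 (3 m³) → container 1 (remaining 17 m³)
C2 (4 m³) → container 1 (remaining 13 m³)
C3 (5 m³) → container 1 (remaining 8 m³)
C4 (13 m³) → container 2 (remaining 7 m³)
C5 (1 m³) → container 2 (remaining 6 m³)
C6 (14 m³) → container 3 (remaining 6 m³)
C7 (3 m³) → container 2 (remaining 3 m³)
C8 (12 m³) → container 4 (remaining 8 m³)
C9 (3 m³) → container 2 (remaining 0 m³)
C10 (2 m³) → container 3 (remaining 4 m³)

4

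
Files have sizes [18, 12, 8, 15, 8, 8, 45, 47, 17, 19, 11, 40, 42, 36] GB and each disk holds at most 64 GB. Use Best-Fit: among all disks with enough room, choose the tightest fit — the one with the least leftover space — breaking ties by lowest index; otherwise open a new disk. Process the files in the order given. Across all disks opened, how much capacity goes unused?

18 GB → disk 1 (remaining 46 GB)
12 GB → disk 1 (remaining 34 GB)
8 GB → disk 1 (remaining 26 GB)
15 GB → disk 1 (remaining 11 GB)
8 GB → disk 1 (remaining 3 GB)
8 GB → disk 2 (remaining 56 GB)
45 GB → disk 2 (remaining 11 GB)
47 GB → disk 3 (remaining 17 GB)
17 GB → disk 3 (remaining 0 GB)
19 GB → disk 4 (remaining 45 GB)
11 GB → disk 2 (remaining 0 GB)
40 GB → disk 4 (remaining 5 GB)
42 GB → disk 5 (remaining 22 GB)
36 GB → disk 6 (remaining 28 GB)
6 disks × 64 GB = 384 GB; used 326 GB; unused 58 GB.

58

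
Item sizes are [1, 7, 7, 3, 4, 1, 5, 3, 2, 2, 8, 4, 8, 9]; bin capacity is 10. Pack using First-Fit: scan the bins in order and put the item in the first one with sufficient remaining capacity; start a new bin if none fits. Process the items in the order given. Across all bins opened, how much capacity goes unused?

1 → bin 1 (remaining 9)
7 → bin 1 (remaining 2)
7 → bin 2 (remaining 3)
3 → bin 2 (remaining 0)
4 → bin 3 (remaining 6)
1 → bin 1 (remaining 1)
5 → bin 3 (remaining 1)
3 → bin 4 (remaining 7)
2 → bin 4 (remaining 5)
2 → bin 4 (remaining 3)
8 → bin 5 (remaining 2)
4 → bin 6 (remaining 6)
8 → bin 7 (remaining 2)
9 → bin 8 (remaining 1)
8 bins × 10 = 80; used 64; unused 16.

16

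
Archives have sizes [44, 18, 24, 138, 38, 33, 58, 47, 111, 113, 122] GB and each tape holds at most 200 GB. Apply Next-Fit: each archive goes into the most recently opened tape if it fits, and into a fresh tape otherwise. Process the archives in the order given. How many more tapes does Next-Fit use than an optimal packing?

2

Next-Fit: [44,18,24] [138,38] [33,58,47] [111] [113] [122] → 6 tapes.
Total size 746 GB; any packing needs at least ⌈746/200⌉ = 4 tapes.
An optimal packing achieves that bound: [138,58] [122,47,24] [113,44,38] [111,33,18] → 4 tapes.
Excess: 6 − 4 = 2.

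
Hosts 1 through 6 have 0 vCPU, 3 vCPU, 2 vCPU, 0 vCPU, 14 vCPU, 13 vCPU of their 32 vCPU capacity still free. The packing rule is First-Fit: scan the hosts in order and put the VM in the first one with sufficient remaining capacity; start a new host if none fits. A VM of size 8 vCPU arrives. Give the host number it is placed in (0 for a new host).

Hosts with room: host 5 (14 vCPU), host 6 (13 vCPU).
The first with room is host 5.

5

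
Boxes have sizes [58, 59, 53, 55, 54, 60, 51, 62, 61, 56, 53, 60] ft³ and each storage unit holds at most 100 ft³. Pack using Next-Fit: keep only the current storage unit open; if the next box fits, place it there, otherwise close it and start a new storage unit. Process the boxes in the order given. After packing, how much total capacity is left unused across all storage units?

518

58 ft³ → storage unit 1 (remaining 42 ft³)
59 ft³ → storage unit 2 (remaining 41 ft³)
53 ft³ → storage unit 3 (remaining 47 ft³)
55 ft³ → storage unit 4 (remaining 45 ft³)
54 ft³ → storage unit 5 (remaining 46 ft³)
60 ft³ → storage unit 6 (remaining 40 ft³)
51 ft³ → storage unit 7 (remaining 49 ft³)
62 ft³ → storage unit 8 (remaining 38 ft³)
61 ft³ → storage unit 9 (remaining 39 ft³)
56 ft³ → storage unit 10 (remaining 44 ft³)
53 ft³ → storage unit 11 (remaining 47 ft³)
60 ft³ → storage unit 12 (remaining 40 ft³)
12 storage units × 100 ft³ = 1200 ft³; used 682 ft³; unused 518 ft³.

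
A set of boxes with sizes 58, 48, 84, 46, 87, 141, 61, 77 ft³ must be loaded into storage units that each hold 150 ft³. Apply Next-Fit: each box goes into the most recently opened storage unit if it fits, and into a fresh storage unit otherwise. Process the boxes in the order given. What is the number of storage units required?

5

storage unit 1: place 58 ft³, 92 ft³ left
storage unit 1: place 48 ft³, 44 ft³ left
storage unit 2: place 84 ft³, 66 ft³ left
storage unit 2: place 46 ft³, 20 ft³ left
storage unit 3: place 87 ft³, 63 ft³ left
storage unit 4: place 141 ft³, 9 ft³ left
storage unit 5: place 61 ft³, 89 ft³ left
storage unit 5: place 77 ft³, 12 ft³ left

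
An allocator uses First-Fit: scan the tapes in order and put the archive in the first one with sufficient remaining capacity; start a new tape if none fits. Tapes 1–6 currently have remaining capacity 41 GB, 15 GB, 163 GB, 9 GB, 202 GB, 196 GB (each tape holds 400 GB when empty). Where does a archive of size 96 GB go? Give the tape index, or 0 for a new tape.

3

Tapes with room: tape 3 (163 GB), tape 5 (202 GB), tape 6 (196 GB).
The first with room is tape 3.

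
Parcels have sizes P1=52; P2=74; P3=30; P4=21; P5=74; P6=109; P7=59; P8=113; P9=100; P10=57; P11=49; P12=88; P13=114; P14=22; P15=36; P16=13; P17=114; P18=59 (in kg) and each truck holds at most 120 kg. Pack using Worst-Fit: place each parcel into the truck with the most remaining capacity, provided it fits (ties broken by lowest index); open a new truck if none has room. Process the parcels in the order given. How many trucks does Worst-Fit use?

P1 (52 kg) → truck 1 (remaining 68 kg)
P2 (74 kg) → truck 2 (remaining 46 kg)
P3 (30 kg) → truck 1 (remaining 38 kg)
P4 (21 kg) → truck 2 (remaining 25 kg)
P5 (74 kg) → truck 3 (remaining 46 kg)
P6 (109 kg) → truck 4 (remaining 11 kg)
P7 (59 kg) → truck 5 (remaining 61 kg)
P8 (113 kg) → truck 6 (remaining 7 kg)
P9 (100 kg) → truck 7 (remaining 20 kg)
P10 (57 kg) → truck 5 (remaining 4 kg)
P11 (49 kg) → truck 8 (remaining 71 kg)
P12 (88 kg) → truck 9 (remaining 32 kg)
P13 (114 kg) → truck 10 (remaining 6 kg)
P14 (22 kg) → truck 8 (remaining 49 kg)
P15 (36 kg) → truck 8 (remaining 13 kg)
P16 (13 kg) → truck 3 (remaining 33 kg)
P17 (114 kg) → truck 11 (remaining 6 kg)
P18 (59 kg) → truck 12 (remaining 61 kg)

12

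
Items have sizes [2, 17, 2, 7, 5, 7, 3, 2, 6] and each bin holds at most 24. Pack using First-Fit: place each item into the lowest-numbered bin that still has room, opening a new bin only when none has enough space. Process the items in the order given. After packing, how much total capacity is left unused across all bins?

21

Put 2 in bin 1; 22 remain.
Put 17 in bin 1; 5 remain.
Put 2 in bin 1; 3 remain.
Put 7 in bin 2; 17 remain.
Put 5 in bin 2; 12 remain.
Put 7 in bin 2; 5 remain.
Put 3 in bin 1; 0 remain.
Put 2 in bin 2; 3 remain.
Put 6 in bin 3; 18 remain.
3 bins × 24 = 72; used 51; unused 21.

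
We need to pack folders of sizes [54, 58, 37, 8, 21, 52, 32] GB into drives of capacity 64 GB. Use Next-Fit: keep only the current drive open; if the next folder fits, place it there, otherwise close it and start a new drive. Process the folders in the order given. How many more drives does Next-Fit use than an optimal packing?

1

Next-Fit: [54] [58] [37,8] [21] [52] [32] → 6 drives.
Total size 262 GB; any packing needs at least ⌈262/64⌉ = 5 drives.
An optimal packing achieves that bound: [58] [54,8] [52] [37,21] [32] → 5 drives.
Excess: 6 − 5 = 1.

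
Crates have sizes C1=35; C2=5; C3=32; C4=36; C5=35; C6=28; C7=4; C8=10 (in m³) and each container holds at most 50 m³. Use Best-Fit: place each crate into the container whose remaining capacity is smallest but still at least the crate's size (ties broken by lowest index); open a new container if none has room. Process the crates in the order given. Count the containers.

5 containers

container 1: place C1 (35 m³), 15 m³ left
container 1: place C2 (5 m³), 10 m³ left
container 2: place C3 (32 m³), 18 m³ left
container 3: place C4 (36 m³), 14 m³ left
container 4: place C5 (35 m³), 15 m³ left
container 5: place C6 (28 m³), 22 m³ left
container 1: place C7 (4 m³), 6 m³ left
container 3: place C8 (10 m³), 4 m³ left
Final containers: [35,5,4] [32] [36,10] [35] [28].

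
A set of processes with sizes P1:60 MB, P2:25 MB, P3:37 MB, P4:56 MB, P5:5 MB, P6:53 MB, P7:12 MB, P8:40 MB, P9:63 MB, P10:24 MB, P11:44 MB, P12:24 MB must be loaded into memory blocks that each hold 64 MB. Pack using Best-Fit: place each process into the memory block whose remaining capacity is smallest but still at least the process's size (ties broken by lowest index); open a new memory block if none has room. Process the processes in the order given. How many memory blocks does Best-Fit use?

memory block 1: place P1 (60 MB), 4 MB left
memory block 2: place P2 (25 MB), 39 MB left
memory block 2: place P3 (37 MB), 2 MB left
memory block 3: place P4 (56 MB), 8 MB left
memory block 3: place P5 (5 MB), 3 MB left
memory block 4: place P6 (53 MB), 11 MB left
memory block 5: place P7 (12 MB), 52 MB left
memory block 5: place P8 (40 MB), 12 MB left
memory block 6: place P9 (63 MB), 1 MB left
memory block 7: place P10 (24 MB), 40 MB left
memory block 8: place P11 (44 MB), 20 MB left
memory block 7: place P12 (24 MB), 16 MB left
Final memory blocks: [60] [25,37] [56,5] [53] [12,40] [63] [24,24] [44].

8 memory blocks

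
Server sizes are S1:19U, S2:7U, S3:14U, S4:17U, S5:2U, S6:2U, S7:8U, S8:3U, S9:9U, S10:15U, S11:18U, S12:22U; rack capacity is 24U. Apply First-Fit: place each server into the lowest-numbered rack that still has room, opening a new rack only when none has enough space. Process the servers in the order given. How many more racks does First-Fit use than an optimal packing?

First-Fit: [19,2,2] [7,14,3] [17] [8,9] [15] [18] [22] → 7 racks.
Total size 136U; any packing needs at least ⌈136/24⌉ = 6 racks.
An optimal packing achieves that bound: [22,2] [19,3,2] [18] [17,7] [15,9] [14,8] → 6 racks.
Excess: 7 − 6 = 1.

1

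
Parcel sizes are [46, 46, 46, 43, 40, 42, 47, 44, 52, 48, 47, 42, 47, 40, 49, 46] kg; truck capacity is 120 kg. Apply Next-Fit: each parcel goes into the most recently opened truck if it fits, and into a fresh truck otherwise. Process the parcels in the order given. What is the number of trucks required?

truck 1: place 46 kg, 74 kg left
truck 1: place 46 kg, 28 kg left
truck 2: place 46 kg, 74 kg left
truck 2: place 43 kg, 31 kg left
truck 3: place 40 kg, 80 kg left
truck 3: place 42 kg, 38 kg left
truck 4: place 47 kg, 73 kg left
truck 4: place 44 kg, 29 kg left
truck 5: place 52 kg, 68 kg left
truck 5: place 48 kg, 20 kg left
truck 6: place 47 kg, 73 kg left
truck 6: place 42 kg, 31 kg left
truck 7: place 47 kg, 73 kg left
truck 7: place 40 kg, 33 kg left
truck 8: place 49 kg, 71 kg left
truck 8: place 46 kg, 25 kg left

8 trucks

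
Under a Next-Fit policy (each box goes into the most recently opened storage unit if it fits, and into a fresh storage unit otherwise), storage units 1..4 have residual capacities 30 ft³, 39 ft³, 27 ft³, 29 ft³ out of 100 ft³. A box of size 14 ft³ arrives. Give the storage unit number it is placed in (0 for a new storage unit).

4

Next-Fit only looks at storage unit 4, which has 29 ft³ free.
14 ft³ fits there.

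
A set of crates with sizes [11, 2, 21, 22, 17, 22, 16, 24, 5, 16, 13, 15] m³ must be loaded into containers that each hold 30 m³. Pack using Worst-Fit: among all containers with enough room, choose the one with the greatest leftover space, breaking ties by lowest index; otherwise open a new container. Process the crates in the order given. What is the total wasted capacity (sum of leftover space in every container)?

56

11 m³ → container 1 (remaining 19 m³)
2 m³ → container 1 (remaining 17 m³)
21 m³ → container 2 (remaining 9 m³)
22 m³ → container 3 (remaining 8 m³)
17 m³ → container 1 (remaining 0 m³)
22 m³ → container 4 (remaining 8 m³)
16 m³ → container 5 (remaining 14 m³)
24 m³ → container 6 (remaining 6 m³)
5 m³ → container 5 (remaining 9 m³)
16 m³ → container 7 (remaining 14 m³)
13 m³ → container 7 (remaining 1 m³)
15 m³ → container 8 (remaining 15 m³)
8 containers × 30 m³ = 240 m³; used 184 m³; unused 56 m³.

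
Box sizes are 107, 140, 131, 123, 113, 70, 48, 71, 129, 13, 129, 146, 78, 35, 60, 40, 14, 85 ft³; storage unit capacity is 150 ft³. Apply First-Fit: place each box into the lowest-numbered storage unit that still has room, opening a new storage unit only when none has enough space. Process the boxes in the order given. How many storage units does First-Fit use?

12

Put 107 ft³ in storage unit 1; 43 ft³ remain.
Put 140 ft³ in storage unit 2; 10 ft³ remain.
Put 131 ft³ in storage unit 3; 19 ft³ remain.
Put 123 ft³ in storage unit 4; 27 ft³ remain.
Put 113 ft³ in storage unit 5; 37 ft³ remain.
Put 70 ft³ in storage unit 6; 80 ft³ remain.
Put 48 ft³ in storage unit 6; 32 ft³ remain.
Put 71 ft³ in storage unit 7; 79 ft³ remain.
Put 129 ft³ in storage unit 8; 21 ft³ remain.
Put 13 ft³ in storage unit 1; 30 ft³ remain.
Put 129 ft³ in storage unit 9; 21 ft³ remain.
Put 146 ft³ in storage unit 10; 4 ft³ remain.
Put 78 ft³ in storage unit 7; 1 ft³ remain.
Put 35 ft³ in storage unit 5; 2 ft³ remain.
Put 60 ft³ in storage unit 11; 90 ft³ remain.
Put 40 ft³ in storage unit 11; 50 ft³ remain.
Put 14 ft³ in storage unit 1; 16 ft³ remain.
Put 85 ft³ in storage unit 12; 65 ft³ remain.
Final storage units: [107,13,14] [140] [131] [123] [113,35] [70,48] [71,78] [129] [129] [146] [60,40] [85].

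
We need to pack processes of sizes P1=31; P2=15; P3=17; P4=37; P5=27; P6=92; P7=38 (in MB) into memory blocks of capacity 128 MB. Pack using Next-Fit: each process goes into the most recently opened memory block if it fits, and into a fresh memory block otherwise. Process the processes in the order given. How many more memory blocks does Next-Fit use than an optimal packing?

0

Next-Fit: [31,15,17,37,27] [92] [38] → 3 memory blocks.
Total size 257 MB; any packing needs at least ⌈257/128⌉ = 3 memory blocks.
So 3 is already optimal.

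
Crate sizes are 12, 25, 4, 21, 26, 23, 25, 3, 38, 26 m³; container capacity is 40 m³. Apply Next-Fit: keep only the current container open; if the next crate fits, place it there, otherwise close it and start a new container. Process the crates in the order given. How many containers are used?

12 m³ → container 1 (remaining 28 m³)
25 m³ → container 1 (remaining 3 m³)
4 m³ → container 2 (remaining 36 m³)
21 m³ → container 2 (remaining 15 m³)
26 m³ → container 3 (remaining 14 m³)
23 m³ → container 4 (remaining 17 m³)
25 m³ → container 5 (remaining 15 m³)
3 m³ → container 5 (remaining 12 m³)
38 m³ → container 6 (remaining 2 m³)
26 m³ → container 7 (remaining 14 m³)

7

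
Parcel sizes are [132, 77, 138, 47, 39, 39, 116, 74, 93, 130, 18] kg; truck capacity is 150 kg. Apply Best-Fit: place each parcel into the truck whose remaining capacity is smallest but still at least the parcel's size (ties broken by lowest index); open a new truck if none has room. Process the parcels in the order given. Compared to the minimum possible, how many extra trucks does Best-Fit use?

1

Best-Fit: [132,18] [77,47] [138] [39,39] [116] [74] [93] [130] → 8 trucks.
Total size 903 kg; any packing needs at least ⌈903/150⌉ = 7 trucks.
An optimal packing achieves that bound: [138] [132,18] [130] [116] [93,47] [77,39] [74,39] → 7 trucks.
Excess: 8 − 7 = 1.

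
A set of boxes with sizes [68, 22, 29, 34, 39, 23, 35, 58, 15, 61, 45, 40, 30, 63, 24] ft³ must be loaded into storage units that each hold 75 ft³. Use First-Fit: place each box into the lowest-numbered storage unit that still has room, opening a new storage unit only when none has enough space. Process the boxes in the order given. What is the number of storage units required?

9

68 ft³ → storage unit 1 (remaining 7 ft³)
22 ft³ → storage unit 2 (remaining 53 ft³)
29 ft³ → storage unit 2 (remaining 24 ft³)
34 ft³ → storage unit 3 (remaining 41 ft³)
39 ft³ → storage unit 3 (remaining 2 ft³)
23 ft³ → storage unit 2 (remaining 1 ft³)
35 ft³ → storage unit 4 (remaining 40 ft³)
58 ft³ → storage unit 5 (remaining 17 ft³)
15 ft³ → storage unit 4 (remaining 25 ft³)
61 ft³ → storage unit 6 (remaining 14 ft³)
45 ft³ → storage unit 7 (remaining 30 ft³)
40 ft³ → storage unit 8 (remaining 35 ft³)
30 ft³ → storage unit 7 (remaining 0 ft³)
63 ft³ → storage unit 9 (remaining 12 ft³)
24 ft³ → storage unit 4 (remaining 1 ft³)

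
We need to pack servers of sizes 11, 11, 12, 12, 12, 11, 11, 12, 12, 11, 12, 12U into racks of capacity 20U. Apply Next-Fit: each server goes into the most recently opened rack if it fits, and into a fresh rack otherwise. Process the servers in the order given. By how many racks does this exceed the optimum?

0

Next-Fit: [11] [11] [12] [12] [12] [11] [11] [12] [12] [11] [12] [12] → 12 racks.
12 servers exceed 10U (half the capacity), and no two of those can share a rack, so at least 12 racks are needed.
So 12 is already optimal.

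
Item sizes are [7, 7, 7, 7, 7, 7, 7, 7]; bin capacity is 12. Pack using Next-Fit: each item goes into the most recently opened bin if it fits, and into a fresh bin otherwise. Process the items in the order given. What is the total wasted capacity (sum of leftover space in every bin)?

bin 1: place 7, 5 left
bin 2: place 7, 5 left
bin 3: place 7, 5 left
bin 4: place 7, 5 left
bin 5: place 7, 5 left
bin 6: place 7, 5 left
bin 7: place 7, 5 left
bin 8: place 7, 5 left
8 bins × 12 = 96; used 56; unused 40.

40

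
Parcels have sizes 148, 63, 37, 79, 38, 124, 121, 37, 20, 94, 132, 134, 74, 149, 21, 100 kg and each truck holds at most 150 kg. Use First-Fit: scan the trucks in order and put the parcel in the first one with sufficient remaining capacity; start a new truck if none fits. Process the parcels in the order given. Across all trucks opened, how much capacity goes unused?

truck 1: place 148 kg, 2 kg left
truck 2: place 63 kg, 87 kg left
truck 2: place 37 kg, 50 kg left
truck 3: place 79 kg, 71 kg left
truck 2: place 38 kg, 12 kg left
truck 4: place 124 kg, 26 kg left
truck 5: place 121 kg, 29 kg left
truck 3: place 37 kg, 34 kg left
truck 3: place 20 kg, 14 kg left
truck 6: place 94 kg, 56 kg left
truck 7: place 132 kg, 18 kg left
truck 8: place 134 kg, 16 kg left
truck 9: place 74 kg, 76 kg left
truck 10: place 149 kg, 1 kg left
truck 4: place 21 kg, 5 kg left
truck 11: place 100 kg, 50 kg left
11 trucks × 150 kg = 1650 kg; used 1371 kg; unused 279 kg.

279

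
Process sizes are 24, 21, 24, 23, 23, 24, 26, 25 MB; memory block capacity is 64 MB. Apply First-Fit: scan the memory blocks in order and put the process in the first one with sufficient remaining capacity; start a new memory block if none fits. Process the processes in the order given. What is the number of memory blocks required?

memory block 1: place 24 MB, 40 MB left
memory block 1: place 21 MB, 19 MB left
memory block 2: place 24 MB, 40 MB left
memory block 2: place 23 MB, 17 MB left
memory block 3: place 23 MB, 41 MB left
memory block 3: place 24 MB, 17 MB left
memory block 4: place 26 MB, 38 MB left
memory block 4: place 25 MB, 13 MB left

4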